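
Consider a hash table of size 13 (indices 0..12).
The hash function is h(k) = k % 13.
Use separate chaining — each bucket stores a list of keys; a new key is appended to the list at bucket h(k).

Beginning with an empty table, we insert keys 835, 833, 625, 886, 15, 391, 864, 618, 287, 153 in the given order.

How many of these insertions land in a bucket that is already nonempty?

4

835 → bucket 3
833 → bucket 1
625 → bucket 1 (collision)
886 → bucket 2
15 → bucket 2 (collision)
391 → bucket 1 (collision)
864 → bucket 6
618 → bucket 7
287 → bucket 1 (collision)
153 → bucket 10
Final buckets:
0: —
1: 833 -> 625 -> 391 -> 287
2: 886 -> 15
3: 835
4: —
5: —
6: 864
7: 618
8: —
9: —
10: 153
11: —
12: —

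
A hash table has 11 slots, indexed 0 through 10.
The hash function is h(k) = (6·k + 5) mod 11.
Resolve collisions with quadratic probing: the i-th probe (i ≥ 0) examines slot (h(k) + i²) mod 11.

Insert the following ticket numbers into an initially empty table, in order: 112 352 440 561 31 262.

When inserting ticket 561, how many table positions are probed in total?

112 hashes to 6; slot 6 is free → place at 6.
352 hashes to 5; slot 5 is free → place at 5.
440 hashes to 5; 5,6 taken → place at 9.
561 hashes to 5; 5,6,9 taken → place at 3.
31 hashes to 4; slot 4 is free → place at 4.
262 hashes to 4; 4,5 taken → place at 8.
Table: [., ., ., 561, 31, 352, 112, ., 262, 440, .]

4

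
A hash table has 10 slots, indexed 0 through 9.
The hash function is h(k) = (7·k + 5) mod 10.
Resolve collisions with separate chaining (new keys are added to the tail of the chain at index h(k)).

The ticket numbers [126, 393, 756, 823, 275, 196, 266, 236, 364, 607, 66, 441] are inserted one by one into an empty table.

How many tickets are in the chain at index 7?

6

126 → bucket 7
393 → bucket 6
756 → bucket 7 (collision)
823 → bucket 6 (collision)
275 → bucket 0
196 → bucket 7 (collision)
266 → bucket 7 (collision)
236 → bucket 7 (collision)
364 → bucket 3
607 → bucket 4
66 → bucket 7 (collision)
441 → bucket 2
Final buckets:
0: 275
1: —
2: 441
3: 364
4: 607
5: —
6: 393 -> 823
7: 126 -> 756 -> 196 -> 266 -> 236 -> 66
8: —
9: —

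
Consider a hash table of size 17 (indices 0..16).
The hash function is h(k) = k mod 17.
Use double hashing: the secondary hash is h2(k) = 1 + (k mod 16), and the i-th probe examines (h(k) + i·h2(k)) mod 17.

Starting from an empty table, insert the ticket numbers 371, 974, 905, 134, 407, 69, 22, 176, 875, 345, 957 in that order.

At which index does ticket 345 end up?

Insert 371: h=14, slot 14 empty => index 14.
Insert 974: h=5, slot 5 empty => index 5.
Insert 905: h=4, slot 4 empty => index 4.
Insert 134: h=15, slot 15 empty => index 15.
Insert 407: h=16, slot 16 empty => index 16.
Insert 69: h=1, slot 1 empty => index 1.
Insert 22: h=5, h2=7, slot 5 occupied => index 12.
Insert 176: h=6, slot 6 empty => index 6.
Insert 875: h=8, slot 8 empty => index 8.
Insert 345: h=5, h2=10, slots 5,15,8,1 occupied => index 11.
Insert 957: h=5, h2=14, slot 5 occupied => index 2.
Table: [-, 69, 957, -, 905, 974, 176, -, 875, -, -, 345, 22, -, 371, 134, 407]

11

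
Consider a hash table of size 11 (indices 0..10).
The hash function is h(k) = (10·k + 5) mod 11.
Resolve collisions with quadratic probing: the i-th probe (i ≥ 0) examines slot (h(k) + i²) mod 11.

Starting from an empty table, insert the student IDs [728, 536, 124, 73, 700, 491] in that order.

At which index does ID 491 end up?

7

728 hashes to 3; slot 3 is free => place at 3.
536 hashes to 8; slot 8 is free => place at 8.
124 hashes to 2; slot 2 is free => place at 2.
73 hashes to 9; slot 9 is free => place at 9.
700 hashes to 9; 9 taken => place at 10.
491 hashes to 9; 9,10,2 taken => place at 7.
Table: [∅, ∅, 124, 728, ∅, ∅, ∅, 491, 536, 73, 700]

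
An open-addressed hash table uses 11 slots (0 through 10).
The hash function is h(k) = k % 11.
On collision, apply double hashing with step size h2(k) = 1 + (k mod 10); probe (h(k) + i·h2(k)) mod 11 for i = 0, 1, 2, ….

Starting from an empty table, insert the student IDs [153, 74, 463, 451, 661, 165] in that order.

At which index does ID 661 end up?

3

153: h=10 → slot 10
74: h=8 → slot 8
463: h=1 → slot 1
451: h=0 → slot 0
661: h=1, h2=2, probe 1,3 → slot 3
165: h=0, h2=6, probe 0,6 → slot 6
Table: [451, 463, ∅, 661, ∅, ∅, 165, ∅, 74, ∅, 153]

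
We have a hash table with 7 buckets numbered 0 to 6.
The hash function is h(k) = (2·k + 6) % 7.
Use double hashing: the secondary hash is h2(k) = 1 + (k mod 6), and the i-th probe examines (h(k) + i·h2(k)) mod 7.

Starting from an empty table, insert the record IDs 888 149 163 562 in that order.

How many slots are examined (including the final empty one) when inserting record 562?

888 hashes to 4; slot 4 is free => place at 4.
149 hashes to 3; slot 3 is free => place at 3.
163 hashes to 3, h2=2; 3 taken => place at 5.
562 hashes to 3, h2=5; 3 taken => place at 1.
Table: [∅, 562, ∅, 149, 888, 163, ∅]

2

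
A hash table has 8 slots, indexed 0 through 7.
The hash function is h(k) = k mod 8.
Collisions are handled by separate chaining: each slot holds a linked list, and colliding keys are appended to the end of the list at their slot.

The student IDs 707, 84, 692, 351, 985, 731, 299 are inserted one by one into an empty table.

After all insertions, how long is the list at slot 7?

Insert 707: h=3, bucket 3 empty → new chain.
Insert 84: h=4, bucket 4 empty → new chain.
Insert 692: h=4, bucket 4 nonempty → append to chain.
Insert 351: h=7, bucket 7 empty → new chain.
Insert 985: h=1, bucket 1 empty → new chain.
Insert 731: h=3, bucket 3 nonempty → append to chain.
Insert 299: h=3, bucket 3 nonempty → append to chain.
Final buckets:
0: .
1: 985
2: .
3: 707 -> 731 -> 299
4: 84 -> 692
5: .
6: .
7: 351

1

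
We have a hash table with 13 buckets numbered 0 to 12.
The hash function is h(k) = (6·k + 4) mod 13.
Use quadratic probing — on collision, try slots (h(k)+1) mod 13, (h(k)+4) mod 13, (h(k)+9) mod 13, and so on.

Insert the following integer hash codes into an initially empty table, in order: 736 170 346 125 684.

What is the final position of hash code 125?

4

736 hashes to 0; slot 0 is free -> place at 0.
170 hashes to 10; slot 10 is free -> place at 10.
346 hashes to 0; 0 taken -> place at 1.
125 hashes to 0; 0,1 taken -> place at 4.
684 hashes to 0; 0,1,4 taken -> place at 9.
Table: [736, 346, _, _, 125, _, _, _, _, 684, 170, _, _]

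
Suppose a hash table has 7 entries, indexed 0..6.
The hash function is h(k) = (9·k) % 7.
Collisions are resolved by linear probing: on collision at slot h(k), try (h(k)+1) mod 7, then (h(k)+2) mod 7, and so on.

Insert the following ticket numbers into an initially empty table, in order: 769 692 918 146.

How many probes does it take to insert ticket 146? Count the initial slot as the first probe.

3

769: h=5 → slot 5
692: h=5, probe 5,6 → slot 6
918: h=2 → slot 2
146: h=5, probe 5,6,0 → slot 0
Table: [146, _, 918, _, _, 769, 692]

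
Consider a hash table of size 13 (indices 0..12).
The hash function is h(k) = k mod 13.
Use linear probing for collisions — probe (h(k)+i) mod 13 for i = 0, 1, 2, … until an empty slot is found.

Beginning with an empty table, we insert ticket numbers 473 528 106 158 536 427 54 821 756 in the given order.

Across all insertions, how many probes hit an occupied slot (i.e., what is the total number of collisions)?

473: h=5 => slot 5
528: h=8 => slot 8
106: h=2 => slot 2
158: h=2, probe 2,3 => slot 3
536: h=3, probe 3,4 => slot 4
427: h=11 => slot 11
54: h=2, probe 2,3,4,5,6 => slot 6
821: h=2, probe 2,3,4,5,6,7 => slot 7
756: h=2, probe 2,3,4,5,6,7,8,9 => slot 9
Table: [_, _, 106, 158, 536, 473, 54, 821, 528, 756, _, 427, _]

18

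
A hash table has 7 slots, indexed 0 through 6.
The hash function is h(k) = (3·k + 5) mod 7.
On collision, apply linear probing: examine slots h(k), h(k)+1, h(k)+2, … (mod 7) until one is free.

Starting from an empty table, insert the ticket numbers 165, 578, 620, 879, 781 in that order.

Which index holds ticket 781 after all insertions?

0

165: h=3 → slot 3
578: h=3, probe 3,4 → slot 4
620: h=3, probe 3,4,5 → slot 5
879: h=3, probe 3,4,5,6 → slot 6
781: h=3, probe 3,4,5,6,0 → slot 0
Table: [781, -, -, 165, 578, 620, 879]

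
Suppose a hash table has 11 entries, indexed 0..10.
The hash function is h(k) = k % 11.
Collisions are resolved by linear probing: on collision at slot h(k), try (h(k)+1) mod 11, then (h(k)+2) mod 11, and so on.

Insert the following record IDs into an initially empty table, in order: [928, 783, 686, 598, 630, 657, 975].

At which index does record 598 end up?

6

Insert 928: h=4, slot 4 empty -> index 4.
Insert 783: h=2, slot 2 empty -> index 2.
Insert 686: h=4, slot 4 occupied -> index 5.
Insert 598: h=4, slots 4,5 occupied -> index 6.
Insert 630: h=3, slot 3 empty -> index 3.
Insert 657: h=8, slot 8 empty -> index 8.
Insert 975: h=7, slot 7 empty -> index 7.
Table: [—, —, 783, 630, 928, 686, 598, 975, 657, —, —]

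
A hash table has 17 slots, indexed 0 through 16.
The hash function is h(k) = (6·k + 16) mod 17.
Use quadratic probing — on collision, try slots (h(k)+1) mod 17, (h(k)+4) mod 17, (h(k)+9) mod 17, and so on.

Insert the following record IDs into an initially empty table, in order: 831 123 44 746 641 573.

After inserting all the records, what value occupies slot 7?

831: h=4 -> slot 4
123: h=6 -> slot 6
44: h=8 -> slot 8
746: h=4, probe 4,5 -> slot 5
641: h=3 -> slot 3
573: h=3, probe 3,4,7 -> slot 7
Table: [., ., ., 641, 831, 746, 123, 573, 44, ., ., ., ., ., ., ., .]

573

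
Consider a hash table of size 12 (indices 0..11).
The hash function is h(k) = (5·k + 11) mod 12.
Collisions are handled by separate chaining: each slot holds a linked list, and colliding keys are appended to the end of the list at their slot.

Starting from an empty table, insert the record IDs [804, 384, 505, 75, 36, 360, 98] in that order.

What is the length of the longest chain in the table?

4

Insert 804: h=11, bucket 11 empty -> new chain.
Insert 384: h=11, bucket 11 nonempty -> append to chain.
Insert 505: h=4, bucket 4 empty -> new chain.
Insert 75: h=2, bucket 2 empty -> new chain.
Insert 36: h=11, bucket 11 nonempty -> append to chain.
Insert 360: h=11, bucket 11 nonempty -> append to chain.
Insert 98: h=9, bucket 9 empty -> new chain.
Final buckets:
0: —
1: —
2: 75
3: —
4: 505
5: —
6: —
7: —
8: —
9: 98
10: —
11: 804 -> 384 -> 36 -> 360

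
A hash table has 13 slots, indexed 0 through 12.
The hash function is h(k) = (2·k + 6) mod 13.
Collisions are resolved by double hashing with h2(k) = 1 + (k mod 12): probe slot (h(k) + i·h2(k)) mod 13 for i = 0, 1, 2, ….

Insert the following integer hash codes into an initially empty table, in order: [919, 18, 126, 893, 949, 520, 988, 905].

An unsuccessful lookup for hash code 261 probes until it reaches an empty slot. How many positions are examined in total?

3

919: h=11 => slot 11
18: h=3 => slot 3
126: h=11, h2=7, probe 11,5 => slot 5
893: h=11, h2=6, probe 11,4 => slot 4
949: h=6 => slot 6
520: h=6, h2=5, probe 6,11,3,8 => slot 8
988: h=6, h2=5, probe 6,11,3,8,0 => slot 0
905: h=9 => slot 9
Table: [988, -, -, 18, 893, 126, 949, -, 520, 905, -, 919, -]
Lookup 261: h=8, h2=10, probe 8,5,2 → slot 2 empty, not found.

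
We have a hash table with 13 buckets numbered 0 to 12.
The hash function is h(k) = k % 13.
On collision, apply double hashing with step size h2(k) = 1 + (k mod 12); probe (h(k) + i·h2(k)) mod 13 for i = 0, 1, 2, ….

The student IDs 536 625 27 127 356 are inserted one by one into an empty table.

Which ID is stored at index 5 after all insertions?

27

536 hashes to 3; slot 3 is free -> place at 3.
625 hashes to 1; slot 1 is free -> place at 1.
27 hashes to 1, h2=4; 1 taken -> place at 5.
127 hashes to 10; slot 10 is free -> place at 10.
356 hashes to 5, h2=9; 5,1,10 taken -> place at 6.
Table: [-, 625, -, 536, -, 27, 356, -, -, -, 127, -, -]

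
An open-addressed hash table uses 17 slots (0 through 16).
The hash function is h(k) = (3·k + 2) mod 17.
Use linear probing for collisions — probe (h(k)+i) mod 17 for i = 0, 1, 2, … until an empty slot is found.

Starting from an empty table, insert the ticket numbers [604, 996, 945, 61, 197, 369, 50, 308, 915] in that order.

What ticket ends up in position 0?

604 hashes to 12; slot 12 is free => place at 12.
996 hashes to 15; slot 15 is free => place at 15.
945 hashes to 15; 15 taken => place at 16.
61 hashes to 15; 15,16 taken => place at 0.
197 hashes to 15; 15,16,0 taken => place at 1.
369 hashes to 4; slot 4 is free => place at 4.
50 hashes to 16; 16,0,1 taken => place at 2.
308 hashes to 8; slot 8 is free => place at 8.
915 hashes to 10; slot 10 is free => place at 10.
Table: [61, 197, 50, -, 369, -, -, -, 308, -, 915, -, 604, -, -, 996, 945]

61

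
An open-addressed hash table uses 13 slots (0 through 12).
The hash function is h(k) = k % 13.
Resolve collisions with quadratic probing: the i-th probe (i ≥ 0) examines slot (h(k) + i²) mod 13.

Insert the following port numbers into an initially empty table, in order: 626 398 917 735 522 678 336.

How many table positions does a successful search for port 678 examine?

3

626: h=2 -> slot 2
398: h=8 -> slot 8
917: h=7 -> slot 7
735: h=7, probe 7,8,11 -> slot 11
522: h=2, probe 2,3 -> slot 3
678: h=2, probe 2,3,6 -> slot 6
336: h=11, probe 11,12 -> slot 12
Table: [., ., 626, 522, ., ., 678, 917, 398, ., ., 735, 336]
Lookup 678: h=2, probe 2,3,6 → found at 6.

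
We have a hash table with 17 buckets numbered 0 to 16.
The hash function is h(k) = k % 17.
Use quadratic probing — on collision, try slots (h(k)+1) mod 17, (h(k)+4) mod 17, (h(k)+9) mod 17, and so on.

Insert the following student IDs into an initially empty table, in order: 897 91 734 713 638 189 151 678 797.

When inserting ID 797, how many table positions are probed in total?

Insert 897: h=13, slot 13 empty => index 13.
Insert 91: h=6, slot 6 empty => index 6.
Insert 734: h=3, slot 3 empty => index 3.
Insert 713: h=16, slot 16 empty => index 16.
Insert 638: h=9, slot 9 empty => index 9.
Insert 189: h=2, slot 2 empty => index 2.
Insert 151: h=15, slot 15 empty => index 15.
Insert 678: h=15, slots 15,16,2 occupied => index 7.
Insert 797: h=15, slots 15,16,2,7 occupied => index 14.
Table: [., ., 189, 734, ., ., 91, 678, ., 638, ., ., ., 897, 797, 151, 713]

5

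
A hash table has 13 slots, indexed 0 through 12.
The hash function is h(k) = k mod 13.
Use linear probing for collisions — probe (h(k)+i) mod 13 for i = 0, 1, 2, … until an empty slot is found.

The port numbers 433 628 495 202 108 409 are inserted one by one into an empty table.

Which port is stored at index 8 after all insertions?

409

433 hashes to 4; slot 4 is free => place at 4.
628 hashes to 4; 4 taken => place at 5.
495 hashes to 1; slot 1 is free => place at 1.
202 hashes to 7; slot 7 is free => place at 7.
108 hashes to 4; 4,5 taken => place at 6.
409 hashes to 6; 6,7 taken => place at 8.
Table: [_, 495, _, _, 433, 628, 108, 202, 409, _, _, _, _]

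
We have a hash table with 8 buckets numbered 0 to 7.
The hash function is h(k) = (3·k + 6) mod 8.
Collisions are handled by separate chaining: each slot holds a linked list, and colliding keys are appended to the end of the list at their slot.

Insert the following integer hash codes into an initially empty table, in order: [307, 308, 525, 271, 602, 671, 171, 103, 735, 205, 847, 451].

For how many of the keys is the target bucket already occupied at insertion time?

307 → bucket 7
308 → bucket 2
525 → bucket 5
271 → bucket 3
602 → bucket 4
671 → bucket 3 (collision)
171 → bucket 7 (collision)
103 → bucket 3 (collision)
735 → bucket 3 (collision)
205 → bucket 5 (collision)
847 → bucket 3 (collision)
451 → bucket 7 (collision)
Final buckets:
0: —
1: —
2: 308
3: 271 -> 671 -> 103 -> 735 -> 847
4: 602
5: 525 -> 205
6: —
7: 307 -> 171 -> 451

7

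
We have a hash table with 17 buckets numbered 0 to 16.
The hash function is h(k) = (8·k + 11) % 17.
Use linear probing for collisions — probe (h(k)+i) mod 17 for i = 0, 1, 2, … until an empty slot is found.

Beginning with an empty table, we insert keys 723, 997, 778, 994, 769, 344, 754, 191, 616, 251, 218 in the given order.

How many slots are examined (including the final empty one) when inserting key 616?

723: h=15 → slot 15
997: h=14 → slot 14
778: h=13 → slot 13
994: h=7 → slot 7
769: h=9 → slot 9
344: h=9, probe 9,10 → slot 10
754: h=8 → slot 8
191: h=9, probe 9,10,11 → slot 11
616: h=9, probe 9,10,11,12 → slot 12
251: h=13, probe 13,14,15,16 → slot 16
218: h=4 → slot 4
Table: [—, —, —, —, 218, —, —, 994, 754, 769, 344, 191, 616, 778, 997, 723, 251]

4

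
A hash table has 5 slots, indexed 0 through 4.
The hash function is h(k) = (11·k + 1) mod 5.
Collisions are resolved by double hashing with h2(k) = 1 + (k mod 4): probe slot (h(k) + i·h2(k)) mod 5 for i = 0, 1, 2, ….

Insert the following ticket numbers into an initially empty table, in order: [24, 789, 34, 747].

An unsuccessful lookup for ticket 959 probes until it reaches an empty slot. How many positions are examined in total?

24 hashes to 0; slot 0 is free -> place at 0.
789 hashes to 0, h2=2; 0 taken -> place at 2.
34 hashes to 0, h2=3; 0 taken -> place at 3.
747 hashes to 3, h2=4; 3,2 taken -> place at 1.
Table: [24, 747, 789, 34, —]
Lookup 959: h=0, h2=4, probe 0,4 → slot 4 empty, not found.

2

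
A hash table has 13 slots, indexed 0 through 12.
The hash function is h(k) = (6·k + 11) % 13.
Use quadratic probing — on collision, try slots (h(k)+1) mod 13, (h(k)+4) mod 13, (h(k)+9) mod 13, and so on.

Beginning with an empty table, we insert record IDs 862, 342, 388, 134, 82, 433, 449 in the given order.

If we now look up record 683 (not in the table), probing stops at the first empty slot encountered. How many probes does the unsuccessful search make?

862: h=9 => slot 9
342: h=9, probe 9,10 => slot 10
388: h=12 => slot 12
134: h=9, probe 9,10,0 => slot 0
82: h=9, probe 9,10,0,5 => slot 5
433: h=9, probe 9,10,0,5,12,8 => slot 8
449: h=1 => slot 1
Table: [134, 449, _, _, _, 82, _, _, 433, 862, 342, _, 388]
Lookup 683: h=1, probe 1,2 → slot 2 empty, not found.

2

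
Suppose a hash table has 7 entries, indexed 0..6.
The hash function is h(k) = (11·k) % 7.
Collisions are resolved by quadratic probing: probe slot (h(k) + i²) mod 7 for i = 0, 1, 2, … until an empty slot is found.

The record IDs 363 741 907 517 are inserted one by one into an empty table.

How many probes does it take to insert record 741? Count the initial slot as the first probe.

363: h=3 → slot 3
741: h=3, probe 3,4 → slot 4
907: h=2 → slot 2
517: h=3, probe 3,4,0 → slot 0
Table: [517, —, 907, 363, 741, —, —]

2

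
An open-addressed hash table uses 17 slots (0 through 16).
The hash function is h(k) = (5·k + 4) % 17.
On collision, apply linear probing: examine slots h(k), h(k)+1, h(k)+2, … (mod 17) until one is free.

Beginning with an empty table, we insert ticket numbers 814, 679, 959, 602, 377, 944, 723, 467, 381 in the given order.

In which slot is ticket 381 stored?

7

Insert 814: h=11, slot 11 empty => index 11.
Insert 679: h=16, slot 16 empty => index 16.
Insert 959: h=5, slot 5 empty => index 5.
Insert 602: h=5, slot 5 occupied => index 6.
Insert 377: h=2, slot 2 empty => index 2.
Insert 944: h=15, slot 15 empty => index 15.
Insert 723: h=15, slots 15,16 occupied => index 0.
Insert 467: h=10, slot 10 empty => index 10.
Insert 381: h=5, slots 5,6 occupied => index 7.
Table: [723, ., 377, ., ., 959, 602, 381, ., ., 467, 814, ., ., ., 944, 679]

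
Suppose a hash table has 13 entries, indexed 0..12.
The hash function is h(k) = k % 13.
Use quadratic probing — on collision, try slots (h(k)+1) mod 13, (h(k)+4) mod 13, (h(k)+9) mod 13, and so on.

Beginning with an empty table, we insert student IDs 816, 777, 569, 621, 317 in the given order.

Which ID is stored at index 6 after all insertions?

621

816 hashes to 10; slot 10 is free => place at 10.
777 hashes to 10; 10 taken => place at 11.
569 hashes to 10; 10,11 taken => place at 1.
621 hashes to 10; 10,11,1 taken => place at 6.
317 hashes to 5; slot 5 is free => place at 5.
Table: [., 569, ., ., ., 317, 621, ., ., ., 816, 777, .]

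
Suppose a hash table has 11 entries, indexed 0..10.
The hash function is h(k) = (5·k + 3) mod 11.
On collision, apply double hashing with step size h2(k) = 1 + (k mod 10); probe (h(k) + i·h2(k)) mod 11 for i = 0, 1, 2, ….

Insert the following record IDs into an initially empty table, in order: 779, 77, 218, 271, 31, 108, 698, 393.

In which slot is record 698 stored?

Insert 779: h=4, slot 4 empty → index 4.
Insert 77: h=3, slot 3 empty → index 3.
Insert 218: h=4, h2=9, slot 4 occupied → index 2.
Insert 271: h=5, slot 5 empty → index 5.
Insert 31: h=4, h2=2, slot 4 occupied → index 6.
Insert 108: h=4, h2=9, slots 4,2 occupied → index 0.
Insert 698: h=6, h2=9, slots 6,4,2,0 occupied → index 9.
Insert 393: h=10, slot 10 empty → index 10.
Table: [108, ∅, 218, 77, 779, 271, 31, ∅, ∅, 698, 393]

9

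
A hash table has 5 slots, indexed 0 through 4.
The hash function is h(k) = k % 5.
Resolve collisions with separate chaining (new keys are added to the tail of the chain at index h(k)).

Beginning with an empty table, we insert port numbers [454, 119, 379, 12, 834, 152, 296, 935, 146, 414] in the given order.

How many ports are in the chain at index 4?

5

Insert 454: h=4, bucket 4 empty → new chain.
Insert 119: h=4, bucket 4 nonempty → append to chain.
Insert 379: h=4, bucket 4 nonempty → append to chain.
Insert 12: h=2, bucket 2 empty → new chain.
Insert 834: h=4, bucket 4 nonempty → append to chain.
Insert 152: h=2, bucket 2 nonempty → append to chain.
Insert 296: h=1, bucket 1 empty → new chain.
Insert 935: h=0, bucket 0 empty → new chain.
Insert 146: h=1, bucket 1 nonempty → append to chain.
Insert 414: h=4, bucket 4 nonempty → append to chain.
Final buckets:
0: 935
1: 296 -> 146
2: 12 -> 152
3: —
4: 454 -> 119 -> 379 -> 834 -> 414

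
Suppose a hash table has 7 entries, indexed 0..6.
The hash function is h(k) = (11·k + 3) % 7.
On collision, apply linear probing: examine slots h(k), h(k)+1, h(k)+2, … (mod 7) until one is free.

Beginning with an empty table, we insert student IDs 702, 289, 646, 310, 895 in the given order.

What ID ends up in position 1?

702: h=4 → slot 4
289: h=4, probe 4,5 → slot 5
646: h=4, probe 4,5,6 → slot 6
310: h=4, probe 4,5,6,0 → slot 0
895: h=6, probe 6,0,1 → slot 1
Table: [310, 895, ., ., 702, 289, 646]

895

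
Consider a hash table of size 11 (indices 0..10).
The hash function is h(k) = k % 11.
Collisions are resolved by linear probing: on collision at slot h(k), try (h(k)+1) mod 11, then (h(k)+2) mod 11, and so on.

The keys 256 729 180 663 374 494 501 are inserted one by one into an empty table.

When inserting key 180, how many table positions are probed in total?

256: h=3 => slot 3
729: h=3, probe 3,4 => slot 4
180: h=4, probe 4,5 => slot 5
663: h=3, probe 3,4,5,6 => slot 6
374: h=0 => slot 0
494: h=10 => slot 10
501: h=6, probe 6,7 => slot 7
Table: [374, -, -, 256, 729, 180, 663, 501, -, -, 494]

2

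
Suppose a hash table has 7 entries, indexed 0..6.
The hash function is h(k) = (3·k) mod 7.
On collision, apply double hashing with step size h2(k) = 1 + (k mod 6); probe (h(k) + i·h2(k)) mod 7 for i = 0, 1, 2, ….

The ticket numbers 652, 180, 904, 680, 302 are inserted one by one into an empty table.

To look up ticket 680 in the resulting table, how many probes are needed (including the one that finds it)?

652: h=3 → slot 3
180: h=1 → slot 1
904: h=3, h2=5, probe 3,1,6 → slot 6
680: h=3, h2=3, probe 3,6,2 → slot 2
302: h=3, h2=3, probe 3,6,2,5 → slot 5
Table: [—, 180, 680, 652, —, 302, 904]
Lookup 680: h=3, h2=3, probe 3,6,2 → found at 2.

3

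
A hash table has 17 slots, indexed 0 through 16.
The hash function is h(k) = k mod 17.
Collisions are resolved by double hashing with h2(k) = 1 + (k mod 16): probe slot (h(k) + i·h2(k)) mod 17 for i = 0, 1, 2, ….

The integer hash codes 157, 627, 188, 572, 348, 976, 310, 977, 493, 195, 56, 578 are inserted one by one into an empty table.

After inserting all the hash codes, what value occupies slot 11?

572

157: h=4 => slot 4
627: h=15 => slot 15
188: h=1 => slot 1
572: h=11 => slot 11
348: h=8 => slot 8
976: h=7 => slot 7
310: h=4, h2=7, probe 4,11,1,8,15,5 => slot 5
977: h=8, h2=2, probe 8,10 => slot 10
493: h=0 => slot 0
195: h=8, h2=4, probe 8,12 => slot 12
56: h=5, h2=9, probe 5,14 => slot 14
578: h=0, h2=3, probe 0,3 => slot 3
Table: [493, 188, ., 578, 157, 310, ., 976, 348, ., 977, 572, 195, ., 56, 627, .]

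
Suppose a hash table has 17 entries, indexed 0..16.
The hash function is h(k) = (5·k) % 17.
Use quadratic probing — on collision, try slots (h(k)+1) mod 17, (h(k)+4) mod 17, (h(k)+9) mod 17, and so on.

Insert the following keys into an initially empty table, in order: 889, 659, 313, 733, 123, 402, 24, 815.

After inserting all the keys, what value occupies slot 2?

24

Insert 889: h=8, slot 8 empty -> index 8.
Insert 659: h=14, slot 14 empty -> index 14.
Insert 313: h=1, slot 1 empty -> index 1.
Insert 733: h=10, slot 10 empty -> index 10.
Insert 123: h=3, slot 3 empty -> index 3.
Insert 402: h=4, slot 4 empty -> index 4.
Insert 24: h=1, slot 1 occupied -> index 2.
Insert 815: h=12, slot 12 empty -> index 12.
Table: [∅, 313, 24, 123, 402, ∅, ∅, ∅, 889, ∅, 733, ∅, 815, ∅, 659, ∅, ∅]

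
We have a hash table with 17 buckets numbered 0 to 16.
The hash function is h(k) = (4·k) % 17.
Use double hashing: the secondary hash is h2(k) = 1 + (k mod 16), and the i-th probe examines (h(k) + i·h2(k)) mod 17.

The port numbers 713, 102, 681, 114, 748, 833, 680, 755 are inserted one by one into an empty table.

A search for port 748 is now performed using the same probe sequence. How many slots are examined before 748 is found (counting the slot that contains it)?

3

Insert 713: h=13, slot 13 empty → index 13.
Insert 102: h=0, slot 0 empty → index 0.
Insert 681: h=4, slot 4 empty → index 4.
Insert 114: h=14, slot 14 empty → index 14.
Insert 748: h=0, h2=13, slots 0,13 occupied → index 9.
Insert 833: h=0, h2=2, slot 0 occupied → index 2.
Insert 680: h=0, h2=9, slots 0,9 occupied → index 1.
Insert 755: h=11, slot 11 empty → index 11.
Table: [102, 680, 833, _, 681, _, _, _, _, 748, _, 755, _, 713, 114, _, _]
Lookup 748: h=0, h2=13, probe 0,13,9 → found at 9.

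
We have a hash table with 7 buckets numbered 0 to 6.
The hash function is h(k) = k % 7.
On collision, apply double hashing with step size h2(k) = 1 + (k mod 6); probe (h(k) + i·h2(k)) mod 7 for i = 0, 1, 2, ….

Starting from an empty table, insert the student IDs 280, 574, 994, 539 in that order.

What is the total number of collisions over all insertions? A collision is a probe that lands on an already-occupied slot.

280: h=0 -> slot 0
574: h=0, h2=5, probe 0,5 -> slot 5
994: h=0, h2=5, probe 0,5,3 -> slot 3
539: h=0, h2=6, probe 0,6 -> slot 6
Table: [280, —, —, 994, —, 574, 539]

4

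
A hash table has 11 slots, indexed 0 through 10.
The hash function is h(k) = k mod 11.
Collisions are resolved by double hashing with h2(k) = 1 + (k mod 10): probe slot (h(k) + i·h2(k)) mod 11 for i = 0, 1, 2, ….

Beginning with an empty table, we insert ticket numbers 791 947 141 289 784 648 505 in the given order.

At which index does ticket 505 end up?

Insert 791: h=10, slot 10 empty => index 10.
Insert 947: h=1, slot 1 empty => index 1.
Insert 141: h=9, slot 9 empty => index 9.
Insert 289: h=3, slot 3 empty => index 3.
Insert 784: h=3, h2=5, slot 3 occupied => index 8.
Insert 648: h=10, h2=9, slots 10,8 occupied => index 6.
Insert 505: h=10, h2=6, slot 10 occupied => index 5.
Table: [., 947, ., 289, ., 505, 648, ., 784, 141, 791]

5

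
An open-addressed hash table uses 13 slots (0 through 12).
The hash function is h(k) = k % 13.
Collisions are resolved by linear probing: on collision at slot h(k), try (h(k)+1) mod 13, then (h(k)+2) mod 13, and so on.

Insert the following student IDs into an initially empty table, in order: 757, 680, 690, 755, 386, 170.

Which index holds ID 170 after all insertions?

5

Insert 757: h=3, slot 3 empty -> index 3.
Insert 680: h=4, slot 4 empty -> index 4.
Insert 690: h=1, slot 1 empty -> index 1.
Insert 755: h=1, slot 1 occupied -> index 2.
Insert 386: h=9, slot 9 empty -> index 9.
Insert 170: h=1, slots 1,2,3,4 occupied -> index 5.
Table: [., 690, 755, 757, 680, 170, ., ., ., 386, ., ., .]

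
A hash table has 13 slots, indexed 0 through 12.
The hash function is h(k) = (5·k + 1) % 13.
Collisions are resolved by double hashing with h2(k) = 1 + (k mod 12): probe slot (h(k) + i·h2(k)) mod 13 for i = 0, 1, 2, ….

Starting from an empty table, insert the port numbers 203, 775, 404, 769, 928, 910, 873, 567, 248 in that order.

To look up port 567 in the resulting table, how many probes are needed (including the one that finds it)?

5

203: h=2 => slot 2
775: h=2, h2=8, probe 2,10 => slot 10
404: h=6 => slot 6
769: h=11 => slot 11
928: h=0 => slot 0
910: h=1 => slot 1
873: h=11, h2=10, probe 11,8 => slot 8
567: h=2, h2=4, probe 2,6,10,1,5 => slot 5
248: h=6, h2=9, probe 6,2,11,7 => slot 7
Table: [928, 910, 203, -, -, 567, 404, 248, 873, -, 775, 769, -]
Lookup 567: h=2, h2=4, probe 2,6,10,1,5 → found at 5.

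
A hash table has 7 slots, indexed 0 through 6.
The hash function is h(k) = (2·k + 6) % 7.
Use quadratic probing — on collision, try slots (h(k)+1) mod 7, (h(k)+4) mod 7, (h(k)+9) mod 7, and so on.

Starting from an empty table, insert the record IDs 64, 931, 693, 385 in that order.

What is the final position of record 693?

0

64: h=1 -> slot 1
931: h=6 -> slot 6
693: h=6, probe 6,0 -> slot 0
385: h=6, probe 6,0,3 -> slot 3
Table: [693, 64, -, 385, -, -, 931]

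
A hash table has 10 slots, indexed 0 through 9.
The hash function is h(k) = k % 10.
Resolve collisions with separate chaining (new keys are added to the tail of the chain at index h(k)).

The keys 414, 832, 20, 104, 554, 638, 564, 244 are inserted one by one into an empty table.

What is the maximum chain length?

414 -> bucket 4
832 -> bucket 2
20 -> bucket 0
104 -> bucket 4 (collision)
554 -> bucket 4 (collision)
638 -> bucket 8
564 -> bucket 4 (collision)
244 -> bucket 4 (collision)
Final buckets:
0: 20
1: -
2: 832
3: -
4: 414 -> 104 -> 554 -> 564 -> 244
5: -
6: -
7: -
8: 638
9: -

5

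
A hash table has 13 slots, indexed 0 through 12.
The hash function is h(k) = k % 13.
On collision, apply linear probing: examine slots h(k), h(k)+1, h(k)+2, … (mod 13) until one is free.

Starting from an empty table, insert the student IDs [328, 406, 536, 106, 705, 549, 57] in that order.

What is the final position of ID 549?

Insert 328: h=3, slot 3 empty → index 3.
Insert 406: h=3, slot 3 occupied → index 4.
Insert 536: h=3, slots 3,4 occupied → index 5.
Insert 106: h=2, slot 2 empty → index 2.
Insert 705: h=3, slots 3,4,5 occupied → index 6.
Insert 549: h=3, slots 3,4,5,6 occupied → index 7.
Insert 57: h=5, slots 5,6,7 occupied → index 8.
Table: [∅, ∅, 106, 328, 406, 536, 705, 549, 57, ∅, ∅, ∅, ∅]

7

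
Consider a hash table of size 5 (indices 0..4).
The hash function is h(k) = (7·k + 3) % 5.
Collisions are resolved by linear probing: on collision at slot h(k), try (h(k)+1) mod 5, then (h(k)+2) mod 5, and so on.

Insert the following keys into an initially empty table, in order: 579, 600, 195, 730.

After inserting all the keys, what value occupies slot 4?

195

579: h=1 -> slot 1
600: h=3 -> slot 3
195: h=3, probe 3,4 -> slot 4
730: h=3, probe 3,4,0 -> slot 0
Table: [730, 579, —, 600, 195]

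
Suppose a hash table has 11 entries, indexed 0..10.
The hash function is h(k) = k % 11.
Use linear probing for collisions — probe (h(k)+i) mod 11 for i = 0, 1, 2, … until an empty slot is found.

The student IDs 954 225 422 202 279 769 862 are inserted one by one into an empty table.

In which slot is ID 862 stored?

9

Insert 954: h=8, slot 8 empty -> index 8.
Insert 225: h=5, slot 5 empty -> index 5.
Insert 422: h=4, slot 4 empty -> index 4.
Insert 202: h=4, slots 4,5 occupied -> index 6.
Insert 279: h=4, slots 4,5,6 occupied -> index 7.
Insert 769: h=10, slot 10 empty -> index 10.
Insert 862: h=4, slots 4,5,6,7,8 occupied -> index 9.
Table: [∅, ∅, ∅, ∅, 422, 225, 202, 279, 954, 862, 769]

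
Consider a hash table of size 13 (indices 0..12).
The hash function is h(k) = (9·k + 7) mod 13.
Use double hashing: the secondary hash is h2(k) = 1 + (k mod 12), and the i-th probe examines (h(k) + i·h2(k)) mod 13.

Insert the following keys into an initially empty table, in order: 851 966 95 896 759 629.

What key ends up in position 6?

629

Insert 851: h=9, slot 9 empty -> index 9.
Insert 966: h=4, slot 4 empty -> index 4.
Insert 95: h=4, h2=12, slot 4 occupied -> index 3.
Insert 896: h=11, slot 11 empty -> index 11.
Insert 759: h=0, slot 0 empty -> index 0.
Insert 629: h=0, h2=6, slot 0 occupied -> index 6.
Table: [759, -, -, 95, 966, -, 629, -, -, 851, -, 896, -]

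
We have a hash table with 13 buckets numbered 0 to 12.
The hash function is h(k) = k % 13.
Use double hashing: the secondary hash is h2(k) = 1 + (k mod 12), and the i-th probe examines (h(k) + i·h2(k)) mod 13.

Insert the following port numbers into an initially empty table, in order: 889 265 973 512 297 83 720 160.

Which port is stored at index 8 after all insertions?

Insert 889: h=5, slot 5 empty -> index 5.
Insert 265: h=5, h2=2, slot 5 occupied -> index 7.
Insert 973: h=11, slot 11 empty -> index 11.
Insert 512: h=5, h2=9, slot 5 occupied -> index 1.
Insert 297: h=11, h2=10, slot 11 occupied -> index 8.
Insert 83: h=5, h2=12, slot 5 occupied -> index 4.
Insert 720: h=5, h2=1, slot 5 occupied -> index 6.
Insert 160: h=4, h2=5, slot 4 occupied -> index 9.
Table: [∅, 512, ∅, ∅, 83, 889, 720, 265, 297, 160, ∅, 973, ∅]

297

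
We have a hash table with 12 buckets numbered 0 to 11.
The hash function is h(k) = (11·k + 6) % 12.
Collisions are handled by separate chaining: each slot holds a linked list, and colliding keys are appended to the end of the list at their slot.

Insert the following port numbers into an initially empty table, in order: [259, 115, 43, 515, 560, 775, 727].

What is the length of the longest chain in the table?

259 -> bucket 11
115 -> bucket 11 (collision)
43 -> bucket 11 (collision)
515 -> bucket 7
560 -> bucket 10
775 -> bucket 11 (collision)
727 -> bucket 11 (collision)
Final buckets:
0: ∅
1: ∅
2: ∅
3: ∅
4: ∅
5: ∅
6: ∅
7: 515
8: ∅
9: ∅
10: 560
11: 259 -> 115 -> 43 -> 775 -> 727

5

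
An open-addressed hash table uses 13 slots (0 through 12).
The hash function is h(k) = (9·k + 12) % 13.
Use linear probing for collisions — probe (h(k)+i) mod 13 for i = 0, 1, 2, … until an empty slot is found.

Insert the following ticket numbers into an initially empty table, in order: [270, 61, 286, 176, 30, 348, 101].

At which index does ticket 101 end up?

1

270 hashes to 11; slot 11 is free -> place at 11.
61 hashes to 2; slot 2 is free -> place at 2.
286 hashes to 12; slot 12 is free -> place at 12.
176 hashes to 10; slot 10 is free -> place at 10.
30 hashes to 9; slot 9 is free -> place at 9.
348 hashes to 11; 11,12 taken -> place at 0.
101 hashes to 11; 11,12,0 taken -> place at 1.
Table: [348, 101, 61, _, _, _, _, _, _, 30, 176, 270, 286]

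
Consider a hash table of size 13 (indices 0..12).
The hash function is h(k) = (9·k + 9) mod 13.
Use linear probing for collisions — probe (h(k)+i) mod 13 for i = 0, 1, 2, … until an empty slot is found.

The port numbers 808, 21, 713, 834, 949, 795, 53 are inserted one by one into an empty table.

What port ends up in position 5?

808: h=1 → slot 1
21: h=3 → slot 3
713: h=4 → slot 4
834: h=1, probe 1,2 → slot 2
949: h=9 → slot 9
795: h=1, probe 1,2,3,4,5 → slot 5
53: h=5, probe 5,6 → slot 6
Table: [., 808, 834, 21, 713, 795, 53, ., ., 949, ., ., .]

795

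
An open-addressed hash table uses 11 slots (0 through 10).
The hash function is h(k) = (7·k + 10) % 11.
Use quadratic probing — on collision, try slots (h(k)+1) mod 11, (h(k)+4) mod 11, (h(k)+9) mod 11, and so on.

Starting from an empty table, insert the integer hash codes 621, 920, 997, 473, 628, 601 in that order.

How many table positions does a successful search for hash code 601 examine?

621 hashes to 1; slot 1 is free -> place at 1.
920 hashes to 4; slot 4 is free -> place at 4.
997 hashes to 4; 4 taken -> place at 5.
473 hashes to 10; slot 10 is free -> place at 10.
628 hashes to 6; slot 6 is free -> place at 6.
601 hashes to 4; 4,5 taken -> place at 8.
Table: [-, 621, -, -, 920, 997, 628, -, 601, -, 473]
Lookup 601: h=4, probe 4,5,8 → found at 8.

3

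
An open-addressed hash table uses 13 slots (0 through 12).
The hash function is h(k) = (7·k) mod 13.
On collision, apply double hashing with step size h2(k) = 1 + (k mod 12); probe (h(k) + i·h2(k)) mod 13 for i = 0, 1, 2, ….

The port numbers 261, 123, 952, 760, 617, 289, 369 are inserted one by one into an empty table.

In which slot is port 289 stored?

10

Insert 261: h=7, slot 7 empty → index 7.
Insert 123: h=3, slot 3 empty → index 3.
Insert 952: h=8, slot 8 empty → index 8.
Insert 760: h=3, h2=5, slots 3,8 occupied → index 0.
Insert 617: h=3, h2=6, slot 3 occupied → index 9.
Insert 289: h=8, h2=2, slot 8 occupied → index 10.
Insert 369: h=9, h2=10, slot 9 occupied → index 6.
Table: [760, ., ., 123, ., ., 369, 261, 952, 617, 289, ., .]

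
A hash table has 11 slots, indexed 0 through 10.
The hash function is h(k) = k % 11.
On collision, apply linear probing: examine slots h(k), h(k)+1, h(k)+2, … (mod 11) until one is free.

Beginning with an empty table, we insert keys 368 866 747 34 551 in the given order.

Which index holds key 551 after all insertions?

Insert 368: h=5, slot 5 empty → index 5.
Insert 866: h=8, slot 8 empty → index 8.
Insert 747: h=10, slot 10 empty → index 10.
Insert 34: h=1, slot 1 empty → index 1.
Insert 551: h=1, slot 1 occupied → index 2.
Table: [—, 34, 551, —, —, 368, —, —, 866, —, 747]

2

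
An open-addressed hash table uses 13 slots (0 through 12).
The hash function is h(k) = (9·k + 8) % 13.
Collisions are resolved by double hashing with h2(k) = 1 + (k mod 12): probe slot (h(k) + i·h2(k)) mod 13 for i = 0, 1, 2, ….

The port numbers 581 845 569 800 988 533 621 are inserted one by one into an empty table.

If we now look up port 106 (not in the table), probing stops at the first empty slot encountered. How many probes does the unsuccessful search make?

Insert 581: h=11, slot 11 empty => index 11.
Insert 845: h=8, slot 8 empty => index 8.
Insert 569: h=7, slot 7 empty => index 7.
Insert 800: h=6, slot 6 empty => index 6.
Insert 988: h=8, h2=5, slot 8 occupied => index 0.
Insert 533: h=8, h2=6, slot 8 occupied => index 1.
Insert 621: h=7, h2=10, slot 7 occupied => index 4.
Table: [988, 533, -, -, 621, -, 800, 569, 845, -, -, 581, -]
Lookup 106: h=0, h2=11, probe 0,11,9 → slot 9 empty, not found.

3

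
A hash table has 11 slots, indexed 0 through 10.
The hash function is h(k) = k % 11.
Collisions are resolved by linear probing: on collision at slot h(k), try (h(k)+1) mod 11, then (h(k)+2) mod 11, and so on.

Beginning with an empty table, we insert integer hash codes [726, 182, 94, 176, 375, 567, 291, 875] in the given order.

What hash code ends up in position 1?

176

726 hashes to 0; slot 0 is free → place at 0.
182 hashes to 6; slot 6 is free → place at 6.
94 hashes to 6; 6 taken → place at 7.
176 hashes to 0; 0 taken → place at 1.
375 hashes to 1; 1 taken → place at 2.
567 hashes to 6; 6,7 taken → place at 8.
291 hashes to 5; slot 5 is free → place at 5.
875 hashes to 6; 6,7,8 taken → place at 9.
Table: [726, 176, 375, -, -, 291, 182, 94, 567, 875, -]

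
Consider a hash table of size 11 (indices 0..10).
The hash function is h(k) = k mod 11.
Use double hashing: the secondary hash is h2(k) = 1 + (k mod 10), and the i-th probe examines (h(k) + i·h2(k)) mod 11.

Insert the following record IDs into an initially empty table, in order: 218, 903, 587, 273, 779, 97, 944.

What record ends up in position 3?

Insert 218: h=9, slot 9 empty -> index 9.
Insert 903: h=1, slot 1 empty -> index 1.
Insert 587: h=4, slot 4 empty -> index 4.
Insert 273: h=9, h2=4, slot 9 occupied -> index 2.
Insert 779: h=9, h2=10, slot 9 occupied -> index 8.
Insert 97: h=9, h2=8, slot 9 occupied -> index 6.
Insert 944: h=9, h2=5, slot 9 occupied -> index 3.
Table: [—, 903, 273, 944, 587, —, 97, —, 779, 218, —]

944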